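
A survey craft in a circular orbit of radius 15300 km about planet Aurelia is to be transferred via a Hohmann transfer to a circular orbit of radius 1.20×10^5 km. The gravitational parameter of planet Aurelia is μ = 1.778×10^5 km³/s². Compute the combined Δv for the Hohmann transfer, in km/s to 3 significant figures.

Δv = 1.77 km/s

The Hohmann ellipse has a_t = (r₁ + r₂)/2 = 67650 km.
At r₁ the circular-orbit speed is v₁ = √(μ/r₁) = 3.4089 km/s.
On the transfer ellipse at r₁, vis-viva gives v_p = √[μ(2/r₁ − 1/a_t)] = 4.5402 km/s.
First burn Δv₁ = |v_p − v₁| = 1.1313 km/s.
At r₂, v₂ = √(μ/r₂) = 1.21724 km/s.
Transfer-orbit speed at r₂: v_a = √[μ(2/r₂ − 1/a_t)] = 0.578878 km/s.
Second burn Δv₂ = |v₂ − v_a| = 0.63836 km/s.
Δv = Δv₁ + Δv₂ = 1.1313 + 0.63836 = 1.770 km/s.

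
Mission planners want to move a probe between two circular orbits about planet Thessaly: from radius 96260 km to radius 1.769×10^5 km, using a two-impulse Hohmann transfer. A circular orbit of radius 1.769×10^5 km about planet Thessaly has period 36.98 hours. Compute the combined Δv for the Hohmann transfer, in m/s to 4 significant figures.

From Kepler's third law T² = 4π²r³/μ at r = 1.769×10^5 km, T = 36.98 hours = 36.98 × 3600 s = 1.33128×10^5 s: μ = 4π²r³/T² = 1.23312×10^7 km³/s².
Transfer-ellipse semi-major axis a_t = (r₁ + r₂)/2 = (96260 + 1.769×10^5)/2 = 1.3658×10^5 km.
At r₁ the circular-orbit speed is v₁ = √(μ/r₁) = 11.318 km/s.
Transfer-orbit speed at r₁ (v² = μ(2/r − 1/a)): v_p = √[μ(2/r₁ − 1/a_t)] = 12.881 km/s.
First burn Δv₁ = |v_p − v₁| = 1.563 km/s.
At r₂, v₂ = √(μ/r₂) = 8.349 km/s.
Transfer-orbit speed at r₂: v_a = √[μ(2/r₂ − 1/a_t)] = 7.009 km/s.
Second burn Δv₂ = |v₂ − v_a| = 1.340 km/s.
Δv = Δv₁ + Δv₂ = 1.563 + 1.340 = 2.903 km/s.

Δv = 2903 m/s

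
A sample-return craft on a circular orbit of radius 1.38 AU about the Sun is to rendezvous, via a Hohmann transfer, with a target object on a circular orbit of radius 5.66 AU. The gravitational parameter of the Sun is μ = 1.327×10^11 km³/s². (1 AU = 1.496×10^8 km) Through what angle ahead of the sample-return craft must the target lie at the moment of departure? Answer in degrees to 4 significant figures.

In km: r₁ = 1.38 × 1.496×10^8 = 2.06448×10^8 km; r₂ = 5.66 × 1.496×10^8 = 8.46736×10^8 km.
Semi-major axis of the transfer orbit: a_t = (2.06448×10^8 + 8.46736×10^8)/2 = 5.26592×10^8 km.
Transfer time t = π√(a_t³/μ) = 1.04214×10^8 s.
The target's mean motion on its circular orbit is ω₂ = √(μ/r₂³) = 1.47847×10^-8 rad/s.
Angle swept by the target during transfer: ω₂·t = 1.5408 rad = 88.28°.
Arrival is 180° from departure on the ellipse, so φ = 180° − 88.28° = 91.72°.

φ = 91.72°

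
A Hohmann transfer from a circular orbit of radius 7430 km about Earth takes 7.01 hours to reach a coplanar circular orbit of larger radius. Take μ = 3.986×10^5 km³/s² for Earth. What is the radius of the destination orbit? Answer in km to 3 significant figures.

Transfer time t = 7.01 hours = 25236 s, and t = π√(a_t³/μ).
So a_t = (μ t²/π²)^(1/3) = (3.986×10^5 × (25236)² / π²)^(1/3) = 29518 km.
Since a_t = (r₁ + r₂)/2, r₂ = 2a_t − r₁ = 2×29518 − 7430 = 51606 km.

r₂ = 51600 km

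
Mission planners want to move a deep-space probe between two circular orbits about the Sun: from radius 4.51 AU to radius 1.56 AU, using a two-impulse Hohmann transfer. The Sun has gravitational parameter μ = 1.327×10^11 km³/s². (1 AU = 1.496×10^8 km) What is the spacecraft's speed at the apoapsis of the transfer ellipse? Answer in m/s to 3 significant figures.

In km: r₁ = 4.51 × 1.496×10^8 = 6.74696×10^8 km; r₂ = 1.56 × 1.496×10^8 = 2.33376×10^8 km.
Transfer-ellipse semi-major axis a_t = (r₁ + r₂)/2 = (6.74696×10^8 + 2.33376×10^8)/2 = 4.54036×10^8 km.
The apoapsis of the transfer ellipse is at r = 6.74696×10^8 km.
Applying v² = μ(2/r − 1/a_t): v = 10.05 km/s.

v = 10100 m/s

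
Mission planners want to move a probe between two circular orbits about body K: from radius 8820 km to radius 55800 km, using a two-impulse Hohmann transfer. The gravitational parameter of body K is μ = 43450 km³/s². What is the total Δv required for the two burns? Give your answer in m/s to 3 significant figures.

Transfer-ellipse semi-major axis a_t = (r₁ + r₂)/2 = (8820 + 55800)/2 = 32310 km.
At r₁ the circular-orbit speed is v₁ = √(μ/r₁) = 2.2195 km/s.
On the transfer ellipse at r₁, v² = μ(2/r − 1/a) gives v_p = √[μ(2/r₁ − 1/a_t)] = 2.9168 km/s.
First burn Δv₁ = |v_p − v₁| = 0.6973 km/s.
Circular speed at r₂: v₂ = √(μ/r₂) = 0.8824 km/s.
Transfer-orbit speed at r₂: v_a = √[μ(2/r₂ − 1/a_t)] = 0.4610 km/s.
Second burn Δv₂ = |v₂ − v_a| = 0.4214 km/s.
Δv = Δv₁ + Δv₂ = 0.6973 + 0.4214 = 1.119 km/s.

Δv = 1120 m/s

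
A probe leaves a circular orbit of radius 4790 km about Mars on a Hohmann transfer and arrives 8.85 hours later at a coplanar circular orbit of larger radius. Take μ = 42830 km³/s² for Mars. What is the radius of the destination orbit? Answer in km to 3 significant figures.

Transfer time t = 8.85 hours = 31860 s, and t = π√(a_t³/μ).
So a_t = (μ t²/π²)^(1/3) = (42830 × (31860)² / π²)^(1/3) = 16393 km.
Since a_t = (r₁ + r₂)/2, r₂ = 2a_t − r₁ = 2×16393 − 4790 = 27996 km.

r₂ = 28000 km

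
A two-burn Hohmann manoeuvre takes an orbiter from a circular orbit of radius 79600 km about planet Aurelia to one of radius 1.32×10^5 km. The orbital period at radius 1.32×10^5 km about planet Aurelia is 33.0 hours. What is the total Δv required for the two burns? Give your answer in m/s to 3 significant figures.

Δv = 1980 m/s

From Kepler's third law T² = 4π²r³/μ at r = 1.32×10^5 km, T = 33.0 hours = 33.0 × 3600 s = 1.188×10^5 s: μ = 4π²r³/T² = 6.43352×10^6 km³/s².
Transfer-ellipse semi-major axis a_t = (r₁ + r₂)/2 = (79600 + 1.320×10^5)/2 = 1.058×10^5 km.
Circular speed at r₁: v₁ = √(μ/r₁) = √(6.43352×10^6/79600) = 8.99017 km/s.
Transfer-orbit speed at r₁ (vis-viva): v_p = √[μ(2/r₁ − 1/a_t)] = 10.0418 km/s.
First burn Δv₁ = |v_p − v₁| = 1.0516 km/s.
Circular speed at r₂: v₂ = √(μ/r₂) = 6.9813 km/s.
Transfer-orbit speed at r₂: v_a = √[μ(2/r₂ − 1/a_t)] = 6.0555 km/s.
Second burn Δv₂ = |v₂ − v_a| = 0.92580 km/s.
Δv = Δv₁ + Δv₂ = 1.0516 + 0.92580 = 1.977 km/s.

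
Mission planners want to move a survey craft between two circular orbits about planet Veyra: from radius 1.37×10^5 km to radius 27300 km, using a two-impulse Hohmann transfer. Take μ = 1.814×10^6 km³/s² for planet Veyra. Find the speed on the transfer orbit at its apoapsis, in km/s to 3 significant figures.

v = 2.10 km/s

The Hohmann ellipse has a_t = (r₁ + r₂)/2 = 82150 km.
At apoapsis, r = 1.370×10^5 km.
From the vis-viva equation, v = √[μ(2/r − 1/a_t)] = 2.098 km/s.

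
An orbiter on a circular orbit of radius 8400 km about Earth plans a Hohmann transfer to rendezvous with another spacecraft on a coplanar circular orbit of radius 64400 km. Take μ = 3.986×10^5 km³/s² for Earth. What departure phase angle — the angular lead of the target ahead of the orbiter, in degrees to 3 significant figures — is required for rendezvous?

Transfer-ellipse semi-major axis a_t = (r₁ + r₂)/2 = (8400 + 64400)/2 = 36400 km.
Transfer time t = π√(a_t³/μ) = 34560 s.
The target's mean motion on its circular orbit is ω₂ = √(μ/r₂³) = 3.863×10^-5 rad/s.
Angle swept by the target during transfer: ω₂·t = 1.335 rad = 76.49°.
The orbiter traverses 180° on the transfer ellipse, so the target must lead by 180° − 76.49° = 104°.

φ = 104°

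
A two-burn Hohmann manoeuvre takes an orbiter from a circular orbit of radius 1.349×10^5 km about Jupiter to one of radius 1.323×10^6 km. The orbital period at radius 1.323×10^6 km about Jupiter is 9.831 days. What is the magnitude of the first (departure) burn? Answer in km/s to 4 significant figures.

From Kepler's third law T² = 4π²r³/μ at r = 1.323×10^6 km, T = 9.831 days = 9.831 × 86400 s = 8.493984×10^5 s: μ = 4π²r³/T² = 1.26712×10^8 km³/s².
The Hohmann ellipse has a_t = (r₁ + r₂)/2 = 7.2895×10^5 km.
On the circular orbit at r = 1.349×10^5 km, v_c = √(μ/r) = 30.65 km/s.
Transfer-orbit speed at the same r (vis-viva, a = a_t): v_t = √[μ(2/r − 1/a_t)] = 41.29 km/s.
Δv₁ = |v_t − v_c| = |41.29 − 30.65| = 10.64 km/s.

Δv₁ = 10.64 km/s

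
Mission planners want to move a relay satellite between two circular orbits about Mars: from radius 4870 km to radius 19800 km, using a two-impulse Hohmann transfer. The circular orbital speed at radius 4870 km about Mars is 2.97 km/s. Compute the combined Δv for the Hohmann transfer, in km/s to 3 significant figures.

From the circular-orbit relation v² = μ/r at r = 4870 km: μ = v²r = (2.97)² × 4870 = 42957.8 km³/s².
Semi-major axis of the transfer orbit: a_t = (4870 + 19800)/2 = 12335 km.
Circular speed at r₁: v₁ = √(μ/r₁) = √(42957.8/4870) = 2.9700 km/s.
Transfer-orbit speed at r₁ (v² = μ(2/r − 1/a)): v_p = √[μ(2/r₁ − 1/a_t)] = 3.7629 km/s.
First burn Δv₁ = |v_p − v₁| = 0.7929 km/s.
At r₂, v₂ = √(μ/r₂) = 1.47295 km/s.
Transfer-orbit speed at r₂: v_a = √[μ(2/r₂ − 1/a_t)] = 0.925515 km/s.
Second burn Δv₂ = |v₂ − v_a| = 0.5474 km/s.
Total Δv = Δv₁ + Δv₂ = 1.340 km/s.

Δv = 1.34 km/s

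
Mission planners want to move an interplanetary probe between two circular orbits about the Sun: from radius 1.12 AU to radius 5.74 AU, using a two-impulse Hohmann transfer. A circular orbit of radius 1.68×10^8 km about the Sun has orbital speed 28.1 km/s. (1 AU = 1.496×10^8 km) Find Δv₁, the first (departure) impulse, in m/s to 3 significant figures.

Δv₁ = 8260 m/s

From the circular-orbit relation v² = μ/r at r = 1.68×10^8 km: μ = v²r = (28.1)² × 1.68×10^8 = 1.32654×10^11 km³/s².
In km: r₁ = 1.12 × 1.496×10^8 = 1.67552×10^8 km; r₂ = 5.74 × 1.496×10^8 = 8.58704×10^8 km.
Semi-major axis of the transfer orbit: a_t = (1.67552×10^8 + 8.58704×10^8)/2 = 5.13128×10^8 km.
On the circular orbit at r = 1.67552×10^8 km, v_c = √(μ/r) = 28.1375 km/s.
Vis-viva on the transfer ellipse at r = 1.67552×10^8 km gives v_t = √[μ(2/r − 1/a_t)] = 36.3995 km/s.
Δv₁ = |v_t − v_c| = |36.3995 − 28.1375| = 8.262 km/s.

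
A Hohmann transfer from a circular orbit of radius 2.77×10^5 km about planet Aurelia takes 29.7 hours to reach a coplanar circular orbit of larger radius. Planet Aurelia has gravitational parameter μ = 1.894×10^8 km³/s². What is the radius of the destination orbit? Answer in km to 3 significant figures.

Transfer time t = 29.7 hours = 1.0692×10^5 s, and t = π√(a_t³/μ).
So a_t = (μ t²/π²)^(1/3) = (1.894×10^8 × (1.0692×10^5)² / π²)^(1/3) = 6.0311×10^5 km.
Since a_t = (r₁ + r₂)/2, r₂ = 2a_t − r₁ = 2×6.0311×10^5 − 2.770×10^5 = 9.2922×10^5 km.

r₂ = 9.29×10^5 km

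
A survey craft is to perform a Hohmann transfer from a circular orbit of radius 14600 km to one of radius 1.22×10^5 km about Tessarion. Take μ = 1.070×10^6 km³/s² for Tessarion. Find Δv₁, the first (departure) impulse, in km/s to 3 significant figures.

Δv₁ = 2.88 km/s

Transfer-ellipse semi-major axis a_t = (r₁ + r₂)/2 = (14600 + 1.220×10^5)/2 = 68300 km.
Circular speed at r = 14600 km: v_c = √(μ/r) = 8.5608 km/s.
Transfer-orbit speed at the same r (vis-viva, a = a_t): v_t = √[μ(2/r − 1/a_t)] = 11.442 km/s.
Δv₁ = |v_t − v_c| = |11.442 − 8.5608| = 2.881 km/s.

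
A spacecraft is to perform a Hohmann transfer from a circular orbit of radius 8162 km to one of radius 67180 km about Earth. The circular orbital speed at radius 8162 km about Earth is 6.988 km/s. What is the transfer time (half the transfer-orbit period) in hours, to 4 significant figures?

From the circular-orbit relation v² = μ/r at r = 8162 km: μ = v²r = (6.988)² × 8162 = 3.98568×10^5 km³/s².
The Hohmann ellipse has a_t = (r₁ + r₂)/2 = 37671 km.
Half the transfer-orbit period gives t = π√(a_t³/μ) = 36380 s.
Converting: 36380 s ÷ 3600 s/hour = 10.11 hours.

t = 10.11 hours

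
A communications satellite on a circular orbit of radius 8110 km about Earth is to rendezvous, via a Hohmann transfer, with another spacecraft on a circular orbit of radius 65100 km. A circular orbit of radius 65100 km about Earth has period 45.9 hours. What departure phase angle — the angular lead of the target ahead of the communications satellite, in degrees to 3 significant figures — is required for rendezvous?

φ = 104°

From Kepler's third law T² = 4π²r³/μ at r = 65100 km, T = 45.9 hours = 45.9 × 3600 s = 1.6524×10^5 s: μ = 4π²r³/T² = 3.98908×10^5 km³/s².
Transfer-ellipse semi-major axis a_t = (r₁ + r₂)/2 = (8110 + 65100)/2 = 36605 km.
The half-period of the transfer ellipse is t = π√(a_t³/μ) = 34840 s.
Target angular speed ω₂ = √(μ/r₂³) = 3.802×10^-5 rad/s.
Angle swept by the target during transfer: ω₂·t = 1.3246 rad = 75.89°.
The communications satellite traverses 180° on the transfer ellipse, so the target must lead by 180° − 75.89° = 104°.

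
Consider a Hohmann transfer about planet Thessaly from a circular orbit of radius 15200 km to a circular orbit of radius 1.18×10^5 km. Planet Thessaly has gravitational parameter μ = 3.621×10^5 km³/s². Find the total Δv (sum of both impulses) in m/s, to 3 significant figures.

Δv = 2530 m/s

Semi-major axis of the transfer orbit: a_t = (15200 + 1.180×10^5)/2 = 66600 km.
Circular speed at r₁: v₁ = √(μ/r₁) = √(3.621×10^5/15200) = 4.881 km/s.
On the transfer ellipse at r₁, vis-viva equation gives v_p = √[μ(2/r₁ − 1/a_t)] = 6.497 km/s.
First burn Δv₁ = |v_p − v₁| = 1.616 km/s.
Circular speed at r₂: v₂ = √(μ/r₂) = 1.7518 km/s.
Transfer-orbit speed at r₂: v_a = √[μ(2/r₂ − 1/a_t)] = 0.83687 km/s.
Second burn Δv₂ = |v₂ − v_a| = 0.9149 km/s.
Total Δv = Δv₁ + Δv₂ = 2.531 km/s.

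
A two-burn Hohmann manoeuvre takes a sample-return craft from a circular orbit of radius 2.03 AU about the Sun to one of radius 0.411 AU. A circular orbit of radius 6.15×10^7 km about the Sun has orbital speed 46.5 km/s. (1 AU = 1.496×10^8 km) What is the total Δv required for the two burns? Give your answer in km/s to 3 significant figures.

From the circular-orbit relation v² = μ/r at r = 6.15×10^7 km: μ = v²r = (46.5)² × 6.15×10^7 = 1.32978×10^11 km³/s².
In km: r₁ = 2.03 × 1.496×10^8 = 3.03688×10^8 km; r₂ = 0.411 × 1.496×10^8 = 6.14856×10^7 km.
The Hohmann ellipse has a_t = (r₁ + r₂)/2 = 1.825868×10^8 km.
At r₁ the circular-orbit speed is v₁ = √(μ/r₁) = 20.9255 km/s.
On the transfer ellipse at r₁, vis-viva gives v_a = √[μ(2/r₁ − 1/a_t)] = 12.1431 km/s.
First burn Δv₁ = |v_a − v₁| = 8.782 km/s.
Circular speed at r₂: v₂ = √(μ/r₂) = 46.51 km/s.
Transfer-orbit speed at r₂: v_p = √[μ(2/r₂ − 1/a_t)] = 59.98 km/s.
Second burn Δv₂ = |v₂ − v_p| = 13.47 km/s.
Δv = Δv₁ + Δv₂ = 8.782 + 13.47 = 22.25 km/s.

Δv = 22.3 km/s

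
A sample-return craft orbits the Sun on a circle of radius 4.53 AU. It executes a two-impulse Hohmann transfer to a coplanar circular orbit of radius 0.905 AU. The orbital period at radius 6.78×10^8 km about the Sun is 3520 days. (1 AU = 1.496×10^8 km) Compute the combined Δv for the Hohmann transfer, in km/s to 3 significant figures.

Δv = 15.1 km/s

From Kepler's third law T² = 4π²r³/μ at r = 6.78×10^8 km, T = 3520 days = 3520 × 86400 s = 3.04128×10^8 s: μ = 4π²r³/T² = 1.33026×10^11 km³/s².
In km: r₁ = 4.53 × 1.496×10^8 = 6.77688×10^8 km; r₂ = 0.905 × 1.496×10^8 = 1.35388×10^8 km.
The Hohmann ellipse has a_t = (r₁ + r₂)/2 = 4.06538×10^8 km.
Circular speed at r₁: v₁ = √(μ/r₁) = √(1.33026×10^11/6.77688×10^8) = 14.01 km/s.
On the transfer ellipse at r₁, v² = μ(2/r − 1/a) gives v_a = √[μ(2/r₁ − 1/a_t)] = 8.085 km/s.
First burn Δv₁ = |v_a − v₁| = 5.925 km/s.
At r₂, v₂ = √(μ/r₂) = 31.346 km/s.
Transfer-orbit speed at r₂: v_p = √[μ(2/r₂ − 1/a_t)] = 40.471 km/s.
Second burn Δv₂ = |v₂ − v_p| = 9.125 km/s.
Total Δv = Δv₁ + Δv₂ = 15.05 km/s.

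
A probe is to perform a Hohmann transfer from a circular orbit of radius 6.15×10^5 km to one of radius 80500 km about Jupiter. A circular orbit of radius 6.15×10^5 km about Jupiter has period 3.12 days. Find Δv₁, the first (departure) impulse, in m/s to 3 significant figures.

Δv₁ = 7440 m/s

From Kepler's third law T² = 4π²r³/μ at r = 6.15×10^5 km, T = 3.12 days = 3.12 × 86400 s = 2.69568×10^5 s: μ = 4π²r³/T² = 1.26371×10^8 km³/s².
Transfer-ellipse semi-major axis a_t = (r₁ + r₂)/2 = (6.150×10^5 + 80500)/2 = 3.4775×10^5 km.
On the circular orbit at r = 6.150×10^5 km, v_c = √(μ/r) = 14.335 km/s.
Vis-viva on the transfer ellipse at r = 6.150×10^5 km gives v_t = √[μ(2/r − 1/a_t)] = 6.8969 km/s.
Δv₁ = |v_t − v_c| = |6.8969 − 14.335| = 7.438 km/s.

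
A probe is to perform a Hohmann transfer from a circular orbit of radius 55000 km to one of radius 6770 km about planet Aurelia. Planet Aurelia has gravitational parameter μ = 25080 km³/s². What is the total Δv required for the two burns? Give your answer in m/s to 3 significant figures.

Δv = 1000 m/s

The Hohmann ellipse has a_t = (r₁ + r₂)/2 = 30885 km.
At r₁ the circular-orbit speed is v₁ = √(μ/r₁) = 0.6753 km/s.
On the transfer ellipse at r₁, vis-viva equation gives v_a = √[μ(2/r₁ − 1/a_t)] = 0.3162 km/s.
First burn Δv₁ = |v_a − v₁| = 0.3591 km/s.
At r₂, v₂ = √(μ/r₂) = 1.9247 km/s.
Transfer-orbit speed at r₂: v_p = √[μ(2/r₂ − 1/a_t)] = 2.5685 km/s.
Second burn Δv₂ = |v₂ − v_p| = 0.6438 km/s.
Δv = Δv₁ + Δv₂ = 0.3591 + 0.6438 = 1.003 km/s.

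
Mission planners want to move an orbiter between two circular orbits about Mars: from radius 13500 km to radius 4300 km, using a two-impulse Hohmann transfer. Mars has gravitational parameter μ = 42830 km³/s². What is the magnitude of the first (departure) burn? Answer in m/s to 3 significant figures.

Δv₁ = 543 m/s

Semi-major axis of the transfer orbit: a_t = (13500 + 4300)/2 = 8900 km.
Circular speed at r = 13500 km: v_c = √(μ/r) = 1.7812 km/s.
Transfer-orbit speed at the same r (vis-viva, a = a_t): v_t = √[μ(2/r − 1/a_t)] = 1.2381 km/s.
Δv₁ = |v_t − v_c| = |1.2381 − 1.7812| = 0.5431 km/s.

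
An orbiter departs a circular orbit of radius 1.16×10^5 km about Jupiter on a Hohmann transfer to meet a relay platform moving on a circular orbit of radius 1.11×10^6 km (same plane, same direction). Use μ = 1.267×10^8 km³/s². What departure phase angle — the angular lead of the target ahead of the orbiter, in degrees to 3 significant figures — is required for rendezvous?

φ = 106°

The Hohmann ellipse has a_t = (r₁ + r₂)/2 = 6.130×10^5 km.
The half-period of the transfer ellipse is t = π√(a_t³/μ) = 1.3395×10^5 s.
Target angular speed ω₂ = √(μ/r₂³) = 9.6251×10^-6 rad/s.
Angle swept by the target during transfer: ω₂·t = 1.2893 rad = 73.87°.
The orbiter traverses 180° on the transfer ellipse, so the target must lead by 180° − 73.87° = 106°.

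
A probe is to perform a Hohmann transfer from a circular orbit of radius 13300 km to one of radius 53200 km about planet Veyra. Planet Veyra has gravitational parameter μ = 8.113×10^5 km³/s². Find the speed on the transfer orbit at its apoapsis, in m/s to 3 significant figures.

Semi-major axis of the transfer orbit: a_t = (13300 + 53200)/2 = 33250 km.
At apoapsis, r = 53200 km.
From the vis-viva equation, v = √[μ(2/r − 1/a_t)] = 2.470 km/s.

v = 2470 m/s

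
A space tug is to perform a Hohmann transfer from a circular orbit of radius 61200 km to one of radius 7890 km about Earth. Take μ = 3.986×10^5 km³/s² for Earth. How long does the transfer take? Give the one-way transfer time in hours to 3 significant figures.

t = 8.87 hours

Semi-major axis of the transfer orbit: a_t = (61200 + 7890)/2 = 34545 km.
Transfer time t = π√(a_t³/μ) = π√((34545)³ / 3.986×10^5) = 31949 s.
Converting: 31949 s ÷ 3600 s/hour = 8.87 hours.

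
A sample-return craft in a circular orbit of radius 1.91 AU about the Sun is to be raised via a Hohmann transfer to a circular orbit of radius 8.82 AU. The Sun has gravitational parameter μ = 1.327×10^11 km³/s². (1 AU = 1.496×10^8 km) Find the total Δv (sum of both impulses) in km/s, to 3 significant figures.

Δv = 10.1 km/s

In km: r₁ = 1.91 × 1.496×10^8 = 2.85736×10^8 km; r₂ = 8.82 × 1.496×10^8 = 1.319472×10^9 km.
Semi-major axis of the transfer orbit: a_t = (2.85736×10^8 + 1.319472×10^9)/2 = 8.02604×10^8 km.
At r₁ the circular-orbit speed is v₁ = √(μ/r₁) = 21.550 km/s.
Transfer-orbit speed at r₁ (v² = μ(2/r − 1/a)): v_p = √[μ(2/r₁ − 1/a_t)] = 27.631 km/s.
First burn Δv₁ = |v_p − v₁| = 6.081 km/s.
Circular speed at r₂: v₂ = √(μ/r₂) = 10.0285 km/s.
Transfer-orbit speed at r₂: v_a = √[μ(2/r₂ − 1/a_t)] = 5.98366 km/s.
Second burn Δv₂ = |v₂ − v_a| = 4.045 km/s.
Δv = Δv₁ + Δv₂ = 6.081 + 4.045 = 10.13 km/s.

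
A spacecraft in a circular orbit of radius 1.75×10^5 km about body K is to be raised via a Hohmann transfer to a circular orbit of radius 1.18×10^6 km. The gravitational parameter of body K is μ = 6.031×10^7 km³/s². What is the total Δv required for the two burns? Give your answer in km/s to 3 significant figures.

Δv = 9.45 km/s

The Hohmann ellipse has a_t = (r₁ + r₂)/2 = 6.775×10^5 km.
Circular speed at r₁: v₁ = √(μ/r₁) = √(6.031×10^7/1.750×10^5) = 18.5642 km/s.
On the transfer ellipse at r₁, v² = μ(2/r − 1/a) gives v_p = √[μ(2/r₁ − 1/a_t)] = 24.4998 km/s.
First burn Δv₁ = |v_p − v₁| = 5.9356 km/s.
Circular speed at r₂: v₂ = √(μ/r₂) = 7.1491 km/s.
Transfer-orbit speed at r₂: v_a = √[μ(2/r₂ − 1/a_t)] = 3.6334 km/s.
Second burn Δv₂ = |v₂ − v_a| = 3.5157 km/s.
Total Δv = Δv₁ + Δv₂ = 9.451 km/s.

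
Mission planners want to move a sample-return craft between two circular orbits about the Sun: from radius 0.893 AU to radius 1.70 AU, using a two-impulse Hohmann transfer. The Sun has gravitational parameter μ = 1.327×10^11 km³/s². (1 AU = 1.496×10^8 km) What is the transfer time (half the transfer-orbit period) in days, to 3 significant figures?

In km: r₁ = 0.893 × 1.496×10^8 = 1.335928×10^8 km; r₂ = 1.70 × 1.496×10^8 = 2.5432×10^8 km.
Transfer-ellipse semi-major axis a_t = (r₁ + r₂)/2 = (1.335928×10^8 + 2.5432×10^8)/2 = 1.939564×10^8 km.
Half the transfer-orbit period gives t = π√(a_t³/μ) = 2.330×10^7 s.
Converting: 2.330×10^7 s ÷ 86400 s/day = 270 days.

t = 270 days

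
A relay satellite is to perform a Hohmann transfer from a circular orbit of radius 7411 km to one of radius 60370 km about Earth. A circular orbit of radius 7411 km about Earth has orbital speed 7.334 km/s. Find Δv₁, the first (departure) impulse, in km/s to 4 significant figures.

From the circular-orbit relation v² = μ/r at r = 7411 km: μ = v²r = (7.334)² × 7411 = 3.98620×10^5 km³/s².
Transfer-ellipse semi-major axis a_t = (r₁ + r₂)/2 = (7411 + 60370)/2 = 33890.5 km.
On the circular orbit at r = 7411 km, v_c = √(μ/r) = 7.334 km/s.
Transfer-orbit speed at the same r (vis-viva, a = a_t): v_t = √[μ(2/r − 1/a_t)] = 9.788 km/s.
Δv₁ = |v_t − v_c| = |9.788 − 7.334| = 2.454 km/s.

Δv₁ = 2.454 km/s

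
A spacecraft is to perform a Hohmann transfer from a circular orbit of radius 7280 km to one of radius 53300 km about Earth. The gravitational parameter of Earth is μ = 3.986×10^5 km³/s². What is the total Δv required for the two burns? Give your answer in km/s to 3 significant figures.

Δv = 3.81 km/s

The Hohmann ellipse has a_t = (r₁ + r₂)/2 = 30290 km.
At r₁ the circular-orbit speed is v₁ = √(μ/r₁) = 7.400 km/s.
On the transfer ellipse at r₁, v² = μ(2/r − 1/a) gives v_p = √[μ(2/r₁ − 1/a_t)] = 9.816 km/s.
First burn Δv₁ = |v_p − v₁| = 2.416 km/s.
Circular speed at r₂: v₂ = √(μ/r₂) = 2.735 km/s.
Transfer-orbit speed at r₂: v_a = √[μ(2/r₂ − 1/a_t)] = 1.341 km/s.
Second burn Δv₂ = |v₂ − v_a| = 1.394 km/s.
Total Δv = Δv₁ + Δv₂ = 3.810 km/s.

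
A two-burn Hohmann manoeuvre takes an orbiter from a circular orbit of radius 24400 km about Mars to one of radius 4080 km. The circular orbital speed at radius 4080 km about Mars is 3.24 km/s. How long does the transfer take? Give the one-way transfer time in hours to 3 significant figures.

From the circular-orbit relation v² = μ/r at r = 4080 km: μ = v²r = (3.24)² × 4080 = 42830.2 km³/s².
The Hohmann ellipse has a_t = (r₁ + r₂)/2 = 14240 km.
Half the transfer-orbit period gives t = π√(a_t³/μ) = 25800 s.
Converting: 25800 s ÷ 3600 s/hour = 7.17 hours.

t = 7.17 hours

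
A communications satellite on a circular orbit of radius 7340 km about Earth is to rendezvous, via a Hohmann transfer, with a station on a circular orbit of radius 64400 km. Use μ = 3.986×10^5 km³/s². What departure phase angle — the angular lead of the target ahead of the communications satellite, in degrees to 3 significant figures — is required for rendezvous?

φ = 105°

The Hohmann ellipse has a_t = (r₁ + r₂)/2 = 35870 km.
Transfer time t = π√(a_t³/μ) = 33805 s.
Target angular speed ω₂ = √(μ/r₂³) = 3.8631×10^-5 rad/s.
Angle swept by the target during transfer: ω₂·t = 1.3059 rad = 74.82°.
Arrival is 180° from departure on the ellipse, so φ = 180° − 74.82° = 105°.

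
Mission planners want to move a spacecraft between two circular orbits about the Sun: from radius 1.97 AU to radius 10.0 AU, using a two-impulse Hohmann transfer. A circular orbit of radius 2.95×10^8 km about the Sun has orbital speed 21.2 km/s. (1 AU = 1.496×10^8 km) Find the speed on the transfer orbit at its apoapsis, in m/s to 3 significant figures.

From the circular-orbit relation v² = μ/r at r = 2.95×10^8 km: μ = v²r = (21.2)² × 2.95×10^8 = 1.32585×10^11 km³/s².
In km: r₁ = 1.97 × 1.496×10^8 = 2.94712×10^8 km; r₂ = 10.0 × 1.496×10^8 = 1.496×10^9 km.
The Hohmann ellipse has a_t = (r₁ + r₂)/2 = 8.95356×10^8 km.
At apoapsis, r = 1.496×10^9 km.
From the vis-viva equation, v = √[μ(2/r − 1/a_t)] = 5.401 km/s.

v = 5400 m/s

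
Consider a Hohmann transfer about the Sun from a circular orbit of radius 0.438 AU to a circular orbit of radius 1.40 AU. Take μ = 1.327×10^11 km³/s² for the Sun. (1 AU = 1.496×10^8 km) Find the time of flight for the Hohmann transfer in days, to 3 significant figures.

In km: r₁ = 0.438 × 1.496×10^8 = 6.55248×10^7 km; r₂ = 1.40 × 1.496×10^8 = 2.0944×10^8 km.
Transfer-ellipse semi-major axis a_t = (r₁ + r₂)/2 = (6.55248×10^7 + 2.0944×10^8)/2 = 1.374824×10^8 km.
Transfer time t = π√(a_t³/μ) = π√((1.374824×10^8)³ / 1.327×10^11) = 1.390×10^7 s.
Converting: 1.390×10^7 s ÷ 86400 s/day = 161 days.

t = 161 days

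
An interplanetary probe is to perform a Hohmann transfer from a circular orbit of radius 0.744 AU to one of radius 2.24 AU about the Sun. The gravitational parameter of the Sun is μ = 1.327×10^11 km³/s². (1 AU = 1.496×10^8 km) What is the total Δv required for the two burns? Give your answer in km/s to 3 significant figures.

Δv = 13.6 km/s

In km: r₁ = 0.744 × 1.496×10^8 = 1.113024×10^8 km; r₂ = 2.24 × 1.496×10^8 = 3.35104×10^8 km.
Transfer-ellipse semi-major axis a_t = (r₁ + r₂)/2 = (1.113024×10^8 + 3.35104×10^8)/2 = 2.232032×10^8 km.
At r₁ the circular-orbit speed is v₁ = √(μ/r₁) = 34.529 km/s.
On the transfer ellipse at r₁, v² = μ(2/r − 1/a) gives v_p = √[μ(2/r₁ − 1/a_t)] = 42.308 km/s.
First burn Δv₁ = |v_p − v₁| = 7.779 km/s.
Circular speed at r₂: v₂ = √(μ/r₂) = 19.8997 km/s.
Transfer-orbit speed at r₂: v_a = √[μ(2/r₂ − 1/a_t)] = 14.0523 km/s.
Second burn Δv₂ = |v₂ − v_a| = 5.847 km/s.
Total Δv = Δv₁ + Δv₂ = 13.63 km/s.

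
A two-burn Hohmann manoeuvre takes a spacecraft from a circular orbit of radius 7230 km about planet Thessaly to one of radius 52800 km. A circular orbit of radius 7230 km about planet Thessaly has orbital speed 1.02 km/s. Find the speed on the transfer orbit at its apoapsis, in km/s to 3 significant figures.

From the circular-orbit relation v² = μ/r at r = 7230 km: μ = v²r = (1.02)² × 7230 = 7522.09 km³/s².
The Hohmann ellipse has a_t = (r₁ + r₂)/2 = 30015 km.
At apoapsis, r = 52800 km.
From the vis-viva equation, v = √[μ(2/r − 1/a_t)] = 0.1852 km/s.

v = 0.185 km/s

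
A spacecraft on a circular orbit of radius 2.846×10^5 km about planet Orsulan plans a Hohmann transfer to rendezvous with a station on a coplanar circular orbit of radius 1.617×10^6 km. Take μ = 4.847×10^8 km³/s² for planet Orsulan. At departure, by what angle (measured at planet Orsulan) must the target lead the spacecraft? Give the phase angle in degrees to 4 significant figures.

φ = 98.84°

The Hohmann ellipse has a_t = (r₁ + r₂)/2 = 9.508×10^5 km.
The half-period of the transfer ellipse is t = π√(a_t³/μ) = 1.3230×10^5 s.
The target's mean motion on its circular orbit is ω₂ = √(μ/r₂³) = 1.0707×10^-5 rad/s.
Angle swept by the target during transfer: ω₂·t = 1.4165 rad = 81.16°.
Arrival is 180° from departure on the ellipse, so φ = 180° − 81.16° = 98.84°.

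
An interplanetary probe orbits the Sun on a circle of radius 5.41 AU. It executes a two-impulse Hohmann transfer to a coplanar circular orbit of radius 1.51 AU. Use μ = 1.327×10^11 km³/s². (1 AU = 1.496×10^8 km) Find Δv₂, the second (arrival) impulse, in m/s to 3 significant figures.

Δv₂ = 6070 m/s

In km: r₁ = 5.41 × 1.496×10^8 = 8.09336×10^8 km; r₂ = 1.51 × 1.496×10^8 = 2.25896×10^8 km.
Transfer-ellipse semi-major axis a_t = (r₁ + r₂)/2 = (8.09336×10^8 + 2.25896×10^8)/2 = 5.17616×10^8 km.
Circular speed at r = 2.25896×10^8 km: v_c = √(μ/r) = 24.24 km/s.
Transfer-orbit speed at the same r (vis-viva, a = a_t): v_t = √[μ(2/r − 1/a_t)] = 30.31 km/s.
Δv₂ = |v_t − v_c| = |30.31 − 24.24| = 6.070 km/s.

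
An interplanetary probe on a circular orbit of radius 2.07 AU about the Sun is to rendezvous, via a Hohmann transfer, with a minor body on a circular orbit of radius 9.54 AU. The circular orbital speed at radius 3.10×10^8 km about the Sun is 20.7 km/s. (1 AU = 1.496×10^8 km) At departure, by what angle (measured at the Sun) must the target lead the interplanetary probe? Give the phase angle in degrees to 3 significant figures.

From the circular-orbit relation v² = μ/r at r = 3.10×10^8 km: μ = v²r = (20.7)² × 3.10×10^8 = 1.32832×10^11 km³/s².
In km: r₁ = 2.07 × 1.496×10^8 = 3.09672×10^8 km; r₂ = 9.54 × 1.496×10^8 = 1.427184×10^9 km.
Semi-major axis of the transfer orbit: a_t = (3.09672×10^8 + 1.427184×10^9)/2 = 8.68428×10^8 km.
Transfer time t = π√(a_t³/μ) = 2.2060×10^8 s.
The target's mean motion on its circular orbit is ω₂ = √(μ/r₂³) = 6.7598×10^-9 rad/s.
Angle swept by the target during transfer: ω₂·t = 1.4912 rad = 85.44°.
The interplanetary probe traverses 180° on the transfer ellipse, so the target must lead by 180° − 85.44° = 94.6°.

φ = 94.6°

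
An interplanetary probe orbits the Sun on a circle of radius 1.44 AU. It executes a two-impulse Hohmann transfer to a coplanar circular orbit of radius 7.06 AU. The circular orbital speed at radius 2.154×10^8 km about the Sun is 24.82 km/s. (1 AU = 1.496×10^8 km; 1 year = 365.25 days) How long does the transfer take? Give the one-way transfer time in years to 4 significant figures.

From the circular-orbit relation v² = μ/r at r = 2.154×10^8 km: μ = v²r = (24.82)² × 2.154×10^8 = 1.32693×10^11 km³/s².
In km: r₁ = 1.44 × 1.496×10^8 = 2.15424×10^8 km; r₂ = 7.06 × 1.496×10^8 = 1.056176×10^9 km.
Transfer-ellipse semi-major axis a_t = (r₁ + r₂)/2 = (2.15424×10^8 + 1.056176×10^9)/2 = 6.358×10^8 km.
By Kepler's third law the transfer-orbit period is T = 2π√(a_t³/μ), so t = T/2 = 1.3826×10^8 s.
Converting: 1.3826×10^8 s ÷ 3.15576×10^7 s/year (365.25 × 86400) = 4.381 years.

t = 4.381 years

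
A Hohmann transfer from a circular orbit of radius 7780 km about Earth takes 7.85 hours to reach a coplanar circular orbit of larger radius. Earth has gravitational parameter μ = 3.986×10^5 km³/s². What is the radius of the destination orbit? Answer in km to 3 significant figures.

r₂ = 55900 km

Transfer time t = 7.85 hours = 28260 s, and t = π√(a_t³/μ).
So a_t = (μ t²/π²)^(1/3) = (3.986×10^5 × (28260)² / π²)^(1/3) = 31832 km.
Since a_t = (r₁ + r₂)/2, r₂ = 2a_t − r₁ = 2×31832 − 7780 = 55884 km.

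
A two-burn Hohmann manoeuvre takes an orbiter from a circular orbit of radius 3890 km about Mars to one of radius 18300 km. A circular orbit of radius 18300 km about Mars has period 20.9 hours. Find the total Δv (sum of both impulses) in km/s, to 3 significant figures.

From Kepler's third law T² = 4π²r³/μ at r = 18300 km, T = 20.9 hours = 20.9 × 3600 s = 75240 s: μ = 4π²r³/T² = 42738.1 km³/s².
Semi-major axis of the transfer orbit: a_t = (3890 + 18300)/2 = 11095 km.
At r₁ the circular-orbit speed is v₁ = √(μ/r₁) = 3.3146 km/s.
Transfer-orbit speed at r₁ (v² = μ(2/r − 1/a)): v_p = √[μ(2/r₁ − 1/a_t)] = 4.2569 km/s.
First burn Δv₁ = |v_p − v₁| = 0.9423 km/s.
Circular speed at r₂: v₂ = √(μ/r₂) = 1.5282 km/s.
Transfer-orbit speed at r₂: v_a = √[μ(2/r₂ − 1/a_t)] = 0.90488 km/s.
Second burn Δv₂ = |v₂ − v_a| = 0.6233 km/s.
Δv = Δv₁ + Δv₂ = 0.9423 + 0.6233 = 1.566 km/s.

Δv = 1.57 km/s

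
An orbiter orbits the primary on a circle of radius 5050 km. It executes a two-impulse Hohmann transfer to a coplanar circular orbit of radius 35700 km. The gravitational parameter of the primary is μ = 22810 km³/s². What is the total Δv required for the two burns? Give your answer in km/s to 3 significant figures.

Δv = 1.09 km/s

The Hohmann ellipse has a_t = (r₁ + r₂)/2 = 20375 km.
At r₁ the circular-orbit speed is v₁ = √(μ/r₁) = 2.1253 km/s.
Transfer-orbit speed at r₁ (vis-viva equation): v_p = √[μ(2/r₁ − 1/a_t)] = 2.8132 km/s.
First burn Δv₁ = |v_p − v₁| = 0.6879 km/s.
Circular speed at r₂: v₂ = √(μ/r₂) = 0.7993 km/s.
Transfer-orbit speed at r₂: v_a = √[μ(2/r₂ − 1/a_t)] = 0.3979 km/s.
Second burn Δv₂ = |v₂ − v_a| = 0.4014 km/s.
Total Δv = Δv₁ + Δv₂ = 1.089 km/s.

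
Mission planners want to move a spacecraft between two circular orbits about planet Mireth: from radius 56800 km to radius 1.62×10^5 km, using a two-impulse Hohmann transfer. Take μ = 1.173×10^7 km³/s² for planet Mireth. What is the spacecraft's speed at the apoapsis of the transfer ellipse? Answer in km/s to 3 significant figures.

Transfer-ellipse semi-major axis a_t = (r₁ + r₂)/2 = (56800 + 1.620×10^5)/2 = 1.094×10^5 km.
At apoapsis, r = 1.620×10^5 km.
Vis-viva: v = √[μ(2/r − 1/a_t)] = √[1.173×10^7 × (2/1.620×10^5 − 1/1.094×10^5)] = 6.131 km/s.

v = 6.13 km/s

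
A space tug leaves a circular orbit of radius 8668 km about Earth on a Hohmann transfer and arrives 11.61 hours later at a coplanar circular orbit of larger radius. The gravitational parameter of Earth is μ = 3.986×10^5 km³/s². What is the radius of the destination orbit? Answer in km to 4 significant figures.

Transfer time t = 11.61 hours = 41796 s, and t = π√(a_t³/μ).
So a_t = (μ t²/π²)^(1/3) = (3.986×10^5 × (41796)² / π²)^(1/3) = 41321 km.
Since a_t = (r₁ + r₂)/2, r₂ = 2a_t − r₁ = 2×41321 − 8668 = 73974 km.

r₂ = 73970 km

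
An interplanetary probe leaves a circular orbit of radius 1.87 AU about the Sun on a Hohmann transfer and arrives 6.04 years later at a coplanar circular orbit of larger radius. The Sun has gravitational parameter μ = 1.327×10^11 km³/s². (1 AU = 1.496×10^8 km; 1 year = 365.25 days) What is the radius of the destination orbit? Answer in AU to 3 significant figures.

In km: r₁ = 1.87 × 1.496×10^8 = 2.79752×10^8 km.
Transfer time t = 6.04 years × 365.25 × 86400 s = 1.90607904×10^8 s, and t = π√(a_t³/μ).
So a_t = (μ t²/π²)^(1/3) = (1.327×10^11 × (1.90607904×10^8)² / π²)^(1/3) = 7.8756×10^8 km.
Since a_t = (r₁ + r₂)/2, r₂ = 2a_t − r₁ = 2×7.8756×10^8 − 2.79752×10^8 = 1.295368×10^9 km.
In AU: r₂ = 1.295368×10^9 / 1.496×10^8 = 8.66 AU.

r₂ = 8.66 AU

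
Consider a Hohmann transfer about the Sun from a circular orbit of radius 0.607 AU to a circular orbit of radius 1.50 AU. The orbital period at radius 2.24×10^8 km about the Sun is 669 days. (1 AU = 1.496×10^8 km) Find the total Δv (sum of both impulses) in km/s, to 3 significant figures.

From Kepler's third law T² = 4π²r³/μ at r = 2.24×10^8 km, T = 669 days = 669 × 86400 s = 5.78016×10^7 s: μ = 4π²r³/T² = 1.32808×10^11 km³/s².
In km: r₁ = 0.607 × 1.496×10^8 = 9.08072×10^7 km; r₂ = 1.50 × 1.496×10^8 = 2.244×10^8 km.
The Hohmann ellipse has a_t = (r₁ + r₂)/2 = 1.576036×10^8 km.
At r₁ the circular-orbit speed is v₁ = √(μ/r₁) = 38.24 km/s.
On the transfer ellipse at r₁, v² = μ(2/r − 1/a) gives v_p = √[μ(2/r₁ − 1/a_t)] = 45.63 km/s.
First burn Δv₁ = |v_p − v₁| = 7.390 km/s.
At r₂, v₂ = √(μ/r₂) = 24.32768 km/s.
Transfer-orbit speed at r₂: v_a = √[μ(2/r₂ − 1/a_t)] = 18.46621 km/s.
Second burn Δv₂ = |v₂ − v_a| = 5.861 km/s.
Total Δv = Δv₁ + Δv₂ = 13.25 km/s.

Δv = 13.3 km/s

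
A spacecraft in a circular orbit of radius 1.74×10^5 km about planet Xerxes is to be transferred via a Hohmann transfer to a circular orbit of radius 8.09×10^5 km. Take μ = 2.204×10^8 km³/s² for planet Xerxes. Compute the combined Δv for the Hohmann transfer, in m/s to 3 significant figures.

Δv = 16800 m/s

Semi-major axis of the transfer orbit: a_t = (1.740×10^5 + 8.090×10^5)/2 = 4.915×10^5 km.
Circular speed at r₁: v₁ = √(μ/r₁) = √(2.204×10^8/1.740×10^5) = 35.590 km/s.
On the transfer ellipse at r₁, vis-viva gives v_p = √[μ(2/r₁ − 1/a_t)] = 45.661 km/s.
First burn Δv₁ = |v_p − v₁| = 10.071 km/s.
At r₂, v₂ = √(μ/r₂) = 16.5056 km/s.
Transfer-orbit speed at r₂: v_a = √[μ(2/r₂ − 1/a_t)] = 9.82074 km/s.
Second burn Δv₂ = |v₂ − v_a| = 6.6849 km/s.
Total Δv = Δv₁ + Δv₂ = 16.76 km/s.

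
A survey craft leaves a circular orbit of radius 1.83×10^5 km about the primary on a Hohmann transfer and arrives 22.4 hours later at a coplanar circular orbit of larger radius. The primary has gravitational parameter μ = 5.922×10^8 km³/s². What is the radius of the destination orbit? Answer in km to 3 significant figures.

r₂ = 1.28×10^6 km

Transfer time t = 22.4 hours = 80640 s, and t = π√(a_t³/μ).
So a_t = (μ t²/π²)^(1/3) = (5.922×10^8 × (80640)² / π²)^(1/3) = 7.3073×10^5 km.
Since a_t = (r₁ + r₂)/2, r₂ = 2a_t − r₁ = 2×7.3073×10^5 − 1.830×10^5 = 1.27846×10^6 km.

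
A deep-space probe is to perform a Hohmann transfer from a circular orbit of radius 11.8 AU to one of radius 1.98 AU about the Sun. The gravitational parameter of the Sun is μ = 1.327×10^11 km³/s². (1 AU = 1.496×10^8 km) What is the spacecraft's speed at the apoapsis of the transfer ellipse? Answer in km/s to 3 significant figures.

In km: r₁ = 11.8 × 1.496×10^8 = 1.76528×10^9 km; r₂ = 1.98 × 1.496×10^8 = 2.96208×10^8 km.
Transfer-ellipse semi-major axis a_t = (r₁ + r₂)/2 = (1.76528×10^9 + 2.96208×10^8)/2 = 1.030744×10^9 km.
At apoapsis, r = 1.76528×10^9 km.
Vis-viva: v = √[μ(2/r − 1/a_t)] = √[1.327×10^11 × (2/1.76528×10^9 − 1/1.030744×10^9)] = 4.648 km/s.

v = 4.65 km/s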